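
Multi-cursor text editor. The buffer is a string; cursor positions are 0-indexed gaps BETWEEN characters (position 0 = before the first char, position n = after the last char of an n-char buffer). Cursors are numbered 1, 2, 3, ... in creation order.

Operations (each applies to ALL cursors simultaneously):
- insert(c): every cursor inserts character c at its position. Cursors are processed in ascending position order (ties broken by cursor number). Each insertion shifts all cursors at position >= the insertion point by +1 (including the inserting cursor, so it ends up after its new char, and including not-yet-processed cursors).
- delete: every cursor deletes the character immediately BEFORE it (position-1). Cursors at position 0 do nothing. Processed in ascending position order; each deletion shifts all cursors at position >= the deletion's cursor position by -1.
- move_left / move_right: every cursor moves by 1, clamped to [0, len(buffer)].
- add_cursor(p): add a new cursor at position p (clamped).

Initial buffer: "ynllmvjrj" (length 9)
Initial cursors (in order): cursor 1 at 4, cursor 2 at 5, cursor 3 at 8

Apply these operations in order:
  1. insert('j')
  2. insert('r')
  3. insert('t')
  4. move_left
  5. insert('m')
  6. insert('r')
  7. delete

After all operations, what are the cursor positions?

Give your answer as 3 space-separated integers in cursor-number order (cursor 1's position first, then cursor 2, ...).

After op 1 (insert('j')): buffer="ynlljmjvjrjj" (len 12), cursors c1@5 c2@7 c3@11, authorship ....1.2...3.
After op 2 (insert('r')): buffer="ynlljrmjrvjrjrj" (len 15), cursors c1@6 c2@9 c3@14, authorship ....11.22...33.
After op 3 (insert('t')): buffer="ynlljrtmjrtvjrjrtj" (len 18), cursors c1@7 c2@11 c3@17, authorship ....111.222...333.
After op 4 (move_left): buffer="ynlljrtmjrtvjrjrtj" (len 18), cursors c1@6 c2@10 c3@16, authorship ....111.222...333.
After op 5 (insert('m')): buffer="ynlljrmtmjrmtvjrjrmtj" (len 21), cursors c1@7 c2@12 c3@19, authorship ....1111.2222...3333.
After op 6 (insert('r')): buffer="ynlljrmrtmjrmrtvjrjrmrtj" (len 24), cursors c1@8 c2@14 c3@22, authorship ....11111.22222...33333.
After op 7 (delete): buffer="ynlljrmtmjrmtvjrjrmtj" (len 21), cursors c1@7 c2@12 c3@19, authorship ....1111.2222...3333.

Answer: 7 12 19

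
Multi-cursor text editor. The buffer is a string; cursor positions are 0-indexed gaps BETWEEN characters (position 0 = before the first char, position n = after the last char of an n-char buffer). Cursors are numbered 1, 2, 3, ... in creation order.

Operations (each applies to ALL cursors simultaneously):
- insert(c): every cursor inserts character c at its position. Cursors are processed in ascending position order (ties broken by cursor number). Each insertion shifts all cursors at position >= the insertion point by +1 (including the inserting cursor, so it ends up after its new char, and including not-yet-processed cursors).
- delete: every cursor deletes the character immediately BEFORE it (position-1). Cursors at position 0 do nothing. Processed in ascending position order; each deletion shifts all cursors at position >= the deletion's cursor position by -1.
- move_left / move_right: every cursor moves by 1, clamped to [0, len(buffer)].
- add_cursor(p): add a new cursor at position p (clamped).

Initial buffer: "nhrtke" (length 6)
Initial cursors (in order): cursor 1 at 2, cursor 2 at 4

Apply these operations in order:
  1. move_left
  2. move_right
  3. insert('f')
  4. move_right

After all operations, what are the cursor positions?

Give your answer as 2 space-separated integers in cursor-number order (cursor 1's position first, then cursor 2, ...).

Answer: 4 7

Derivation:
After op 1 (move_left): buffer="nhrtke" (len 6), cursors c1@1 c2@3, authorship ......
After op 2 (move_right): buffer="nhrtke" (len 6), cursors c1@2 c2@4, authorship ......
After op 3 (insert('f')): buffer="nhfrtfke" (len 8), cursors c1@3 c2@6, authorship ..1..2..
After op 4 (move_right): buffer="nhfrtfke" (len 8), cursors c1@4 c2@7, authorship ..1..2..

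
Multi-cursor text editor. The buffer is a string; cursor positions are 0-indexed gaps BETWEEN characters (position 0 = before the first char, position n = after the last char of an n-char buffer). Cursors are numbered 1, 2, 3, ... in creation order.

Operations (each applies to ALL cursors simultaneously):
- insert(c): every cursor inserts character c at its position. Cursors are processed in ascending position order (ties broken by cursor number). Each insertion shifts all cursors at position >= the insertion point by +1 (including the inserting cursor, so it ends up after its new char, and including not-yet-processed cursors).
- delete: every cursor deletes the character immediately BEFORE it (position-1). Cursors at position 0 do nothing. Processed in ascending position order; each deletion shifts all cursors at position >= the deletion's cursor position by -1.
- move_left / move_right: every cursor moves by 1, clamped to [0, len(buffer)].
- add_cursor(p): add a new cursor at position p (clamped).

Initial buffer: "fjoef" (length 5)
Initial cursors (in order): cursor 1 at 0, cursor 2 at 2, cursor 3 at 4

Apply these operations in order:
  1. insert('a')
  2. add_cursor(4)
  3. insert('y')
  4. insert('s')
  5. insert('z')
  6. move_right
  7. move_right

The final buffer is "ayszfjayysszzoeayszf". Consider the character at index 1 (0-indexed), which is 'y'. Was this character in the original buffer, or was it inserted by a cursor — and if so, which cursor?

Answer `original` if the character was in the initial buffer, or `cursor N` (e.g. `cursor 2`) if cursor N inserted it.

Answer: cursor 1

Derivation:
After op 1 (insert('a')): buffer="afjaoeaf" (len 8), cursors c1@1 c2@4 c3@7, authorship 1..2..3.
After op 2 (add_cursor(4)): buffer="afjaoeaf" (len 8), cursors c1@1 c2@4 c4@4 c3@7, authorship 1..2..3.
After op 3 (insert('y')): buffer="ayfjayyoeayf" (len 12), cursors c1@2 c2@7 c4@7 c3@11, authorship 11..224..33.
After op 4 (insert('s')): buffer="aysfjayyssoeaysf" (len 16), cursors c1@3 c2@10 c4@10 c3@15, authorship 111..22424..333.
After op 5 (insert('z')): buffer="ayszfjayysszzoeayszf" (len 20), cursors c1@4 c2@13 c4@13 c3@19, authorship 1111..2242424..3333.
After op 6 (move_right): buffer="ayszfjayysszzoeayszf" (len 20), cursors c1@5 c2@14 c4@14 c3@20, authorship 1111..2242424..3333.
After op 7 (move_right): buffer="ayszfjayysszzoeayszf" (len 20), cursors c1@6 c2@15 c4@15 c3@20, authorship 1111..2242424..3333.
Authorship (.=original, N=cursor N): 1 1 1 1 . . 2 2 4 2 4 2 4 . . 3 3 3 3 .
Index 1: author = 1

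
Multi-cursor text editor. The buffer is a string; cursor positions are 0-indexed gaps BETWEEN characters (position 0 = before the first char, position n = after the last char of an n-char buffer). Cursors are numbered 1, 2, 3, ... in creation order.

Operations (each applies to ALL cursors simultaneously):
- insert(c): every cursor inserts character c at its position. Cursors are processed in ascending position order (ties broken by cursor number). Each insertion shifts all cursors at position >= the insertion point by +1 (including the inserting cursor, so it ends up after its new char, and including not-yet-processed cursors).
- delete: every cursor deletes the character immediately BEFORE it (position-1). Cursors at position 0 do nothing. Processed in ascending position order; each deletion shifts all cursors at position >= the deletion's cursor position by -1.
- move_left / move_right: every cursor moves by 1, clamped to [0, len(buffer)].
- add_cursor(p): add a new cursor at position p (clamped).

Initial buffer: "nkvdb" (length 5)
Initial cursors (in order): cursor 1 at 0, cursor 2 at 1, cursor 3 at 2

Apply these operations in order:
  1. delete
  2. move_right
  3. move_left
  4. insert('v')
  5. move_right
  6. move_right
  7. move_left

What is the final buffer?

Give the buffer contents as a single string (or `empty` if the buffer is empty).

After op 1 (delete): buffer="vdb" (len 3), cursors c1@0 c2@0 c3@0, authorship ...
After op 2 (move_right): buffer="vdb" (len 3), cursors c1@1 c2@1 c3@1, authorship ...
After op 3 (move_left): buffer="vdb" (len 3), cursors c1@0 c2@0 c3@0, authorship ...
After op 4 (insert('v')): buffer="vvvvdb" (len 6), cursors c1@3 c2@3 c3@3, authorship 123...
After op 5 (move_right): buffer="vvvvdb" (len 6), cursors c1@4 c2@4 c3@4, authorship 123...
After op 6 (move_right): buffer="vvvvdb" (len 6), cursors c1@5 c2@5 c3@5, authorship 123...
After op 7 (move_left): buffer="vvvvdb" (len 6), cursors c1@4 c2@4 c3@4, authorship 123...

Answer: vvvvdb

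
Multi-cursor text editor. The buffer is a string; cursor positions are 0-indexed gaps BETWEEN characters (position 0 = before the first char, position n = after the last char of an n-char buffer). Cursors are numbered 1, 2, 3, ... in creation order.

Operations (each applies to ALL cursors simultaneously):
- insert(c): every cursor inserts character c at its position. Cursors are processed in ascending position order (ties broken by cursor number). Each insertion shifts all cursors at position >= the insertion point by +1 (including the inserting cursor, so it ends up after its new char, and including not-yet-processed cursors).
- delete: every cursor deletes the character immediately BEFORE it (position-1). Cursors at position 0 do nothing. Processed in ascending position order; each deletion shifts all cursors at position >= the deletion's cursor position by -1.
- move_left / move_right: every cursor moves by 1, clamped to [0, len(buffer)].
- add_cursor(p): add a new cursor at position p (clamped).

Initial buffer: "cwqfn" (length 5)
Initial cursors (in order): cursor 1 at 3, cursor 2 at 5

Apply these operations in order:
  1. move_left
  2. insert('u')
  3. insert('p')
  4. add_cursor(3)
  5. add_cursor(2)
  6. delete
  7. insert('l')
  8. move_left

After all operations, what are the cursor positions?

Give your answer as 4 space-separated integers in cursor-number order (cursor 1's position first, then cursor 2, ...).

Answer: 3 7 3 3

Derivation:
After op 1 (move_left): buffer="cwqfn" (len 5), cursors c1@2 c2@4, authorship .....
After op 2 (insert('u')): buffer="cwuqfun" (len 7), cursors c1@3 c2@6, authorship ..1..2.
After op 3 (insert('p')): buffer="cwupqfupn" (len 9), cursors c1@4 c2@8, authorship ..11..22.
After op 4 (add_cursor(3)): buffer="cwupqfupn" (len 9), cursors c3@3 c1@4 c2@8, authorship ..11..22.
After op 5 (add_cursor(2)): buffer="cwupqfupn" (len 9), cursors c4@2 c3@3 c1@4 c2@8, authorship ..11..22.
After op 6 (delete): buffer="cqfun" (len 5), cursors c1@1 c3@1 c4@1 c2@4, authorship ...2.
After op 7 (insert('l')): buffer="clllqfuln" (len 9), cursors c1@4 c3@4 c4@4 c2@8, authorship .134..22.
After op 8 (move_left): buffer="clllqfuln" (len 9), cursors c1@3 c3@3 c4@3 c2@7, authorship .134..22.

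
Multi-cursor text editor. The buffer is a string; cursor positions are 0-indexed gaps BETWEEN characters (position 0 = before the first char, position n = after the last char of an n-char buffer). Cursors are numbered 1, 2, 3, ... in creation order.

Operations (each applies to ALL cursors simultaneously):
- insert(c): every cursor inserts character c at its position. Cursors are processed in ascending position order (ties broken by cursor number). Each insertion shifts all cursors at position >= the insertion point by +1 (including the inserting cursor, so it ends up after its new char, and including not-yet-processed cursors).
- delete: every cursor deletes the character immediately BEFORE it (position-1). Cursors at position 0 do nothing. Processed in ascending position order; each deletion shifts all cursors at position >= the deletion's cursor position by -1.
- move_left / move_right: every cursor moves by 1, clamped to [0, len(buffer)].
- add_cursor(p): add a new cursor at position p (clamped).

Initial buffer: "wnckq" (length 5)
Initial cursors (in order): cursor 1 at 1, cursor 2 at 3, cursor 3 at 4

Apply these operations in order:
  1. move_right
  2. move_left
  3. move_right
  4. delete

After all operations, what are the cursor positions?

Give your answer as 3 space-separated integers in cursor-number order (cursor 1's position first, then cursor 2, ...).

After op 1 (move_right): buffer="wnckq" (len 5), cursors c1@2 c2@4 c3@5, authorship .....
After op 2 (move_left): buffer="wnckq" (len 5), cursors c1@1 c2@3 c3@4, authorship .....
After op 3 (move_right): buffer="wnckq" (len 5), cursors c1@2 c2@4 c3@5, authorship .....
After op 4 (delete): buffer="wc" (len 2), cursors c1@1 c2@2 c3@2, authorship ..

Answer: 1 2 2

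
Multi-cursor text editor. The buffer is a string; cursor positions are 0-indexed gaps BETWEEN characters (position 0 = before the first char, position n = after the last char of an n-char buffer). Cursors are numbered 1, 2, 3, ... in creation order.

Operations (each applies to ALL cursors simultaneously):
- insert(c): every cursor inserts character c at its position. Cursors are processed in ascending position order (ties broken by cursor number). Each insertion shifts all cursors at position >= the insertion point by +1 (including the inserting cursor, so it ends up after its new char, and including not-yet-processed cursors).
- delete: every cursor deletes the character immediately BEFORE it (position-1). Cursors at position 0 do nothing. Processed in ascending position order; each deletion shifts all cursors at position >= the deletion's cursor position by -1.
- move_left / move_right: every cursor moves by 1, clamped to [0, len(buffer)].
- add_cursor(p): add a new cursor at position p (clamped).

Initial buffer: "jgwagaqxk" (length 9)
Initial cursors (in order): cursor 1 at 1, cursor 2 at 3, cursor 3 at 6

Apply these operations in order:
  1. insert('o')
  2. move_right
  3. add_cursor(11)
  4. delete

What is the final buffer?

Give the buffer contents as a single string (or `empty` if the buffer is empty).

After op 1 (insert('o')): buffer="jogwoagaoqxk" (len 12), cursors c1@2 c2@5 c3@9, authorship .1..2...3...
After op 2 (move_right): buffer="jogwoagaoqxk" (len 12), cursors c1@3 c2@6 c3@10, authorship .1..2...3...
After op 3 (add_cursor(11)): buffer="jogwoagaoqxk" (len 12), cursors c1@3 c2@6 c3@10 c4@11, authorship .1..2...3...
After op 4 (delete): buffer="jowogaok" (len 8), cursors c1@2 c2@4 c3@7 c4@7, authorship .1.2..3.

Answer: jowogaok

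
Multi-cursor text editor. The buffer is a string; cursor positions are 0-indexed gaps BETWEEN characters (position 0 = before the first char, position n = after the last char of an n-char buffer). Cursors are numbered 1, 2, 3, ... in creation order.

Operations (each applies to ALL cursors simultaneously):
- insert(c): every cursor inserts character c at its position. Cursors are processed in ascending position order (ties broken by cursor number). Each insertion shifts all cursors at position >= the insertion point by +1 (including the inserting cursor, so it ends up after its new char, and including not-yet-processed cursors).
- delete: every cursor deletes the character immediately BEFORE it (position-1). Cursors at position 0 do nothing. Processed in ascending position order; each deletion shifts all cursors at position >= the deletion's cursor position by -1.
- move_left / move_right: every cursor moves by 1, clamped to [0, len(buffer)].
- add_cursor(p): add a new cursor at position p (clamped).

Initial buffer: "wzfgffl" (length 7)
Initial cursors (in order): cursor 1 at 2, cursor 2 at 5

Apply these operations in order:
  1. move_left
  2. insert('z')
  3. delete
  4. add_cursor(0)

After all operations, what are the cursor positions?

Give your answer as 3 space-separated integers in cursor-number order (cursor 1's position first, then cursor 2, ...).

After op 1 (move_left): buffer="wzfgffl" (len 7), cursors c1@1 c2@4, authorship .......
After op 2 (insert('z')): buffer="wzzfgzffl" (len 9), cursors c1@2 c2@6, authorship .1...2...
After op 3 (delete): buffer="wzfgffl" (len 7), cursors c1@1 c2@4, authorship .......
After op 4 (add_cursor(0)): buffer="wzfgffl" (len 7), cursors c3@0 c1@1 c2@4, authorship .......

Answer: 1 4 0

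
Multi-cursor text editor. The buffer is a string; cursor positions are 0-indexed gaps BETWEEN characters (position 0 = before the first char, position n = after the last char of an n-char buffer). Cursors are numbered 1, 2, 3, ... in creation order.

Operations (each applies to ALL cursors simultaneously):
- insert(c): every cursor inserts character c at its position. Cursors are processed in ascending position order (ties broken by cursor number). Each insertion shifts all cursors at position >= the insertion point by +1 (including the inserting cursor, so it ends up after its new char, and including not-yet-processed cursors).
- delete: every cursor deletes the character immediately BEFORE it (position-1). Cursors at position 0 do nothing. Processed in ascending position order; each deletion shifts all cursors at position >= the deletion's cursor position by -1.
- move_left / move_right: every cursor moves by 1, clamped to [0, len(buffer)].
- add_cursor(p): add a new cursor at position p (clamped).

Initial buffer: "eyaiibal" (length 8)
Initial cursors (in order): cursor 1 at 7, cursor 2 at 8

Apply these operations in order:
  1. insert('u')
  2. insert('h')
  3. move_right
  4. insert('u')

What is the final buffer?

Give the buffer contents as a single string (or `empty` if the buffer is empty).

Answer: eyaiibauhluuhu

Derivation:
After op 1 (insert('u')): buffer="eyaiibaulu" (len 10), cursors c1@8 c2@10, authorship .......1.2
After op 2 (insert('h')): buffer="eyaiibauhluh" (len 12), cursors c1@9 c2@12, authorship .......11.22
After op 3 (move_right): buffer="eyaiibauhluh" (len 12), cursors c1@10 c2@12, authorship .......11.22
After op 4 (insert('u')): buffer="eyaiibauhluuhu" (len 14), cursors c1@11 c2@14, authorship .......11.1222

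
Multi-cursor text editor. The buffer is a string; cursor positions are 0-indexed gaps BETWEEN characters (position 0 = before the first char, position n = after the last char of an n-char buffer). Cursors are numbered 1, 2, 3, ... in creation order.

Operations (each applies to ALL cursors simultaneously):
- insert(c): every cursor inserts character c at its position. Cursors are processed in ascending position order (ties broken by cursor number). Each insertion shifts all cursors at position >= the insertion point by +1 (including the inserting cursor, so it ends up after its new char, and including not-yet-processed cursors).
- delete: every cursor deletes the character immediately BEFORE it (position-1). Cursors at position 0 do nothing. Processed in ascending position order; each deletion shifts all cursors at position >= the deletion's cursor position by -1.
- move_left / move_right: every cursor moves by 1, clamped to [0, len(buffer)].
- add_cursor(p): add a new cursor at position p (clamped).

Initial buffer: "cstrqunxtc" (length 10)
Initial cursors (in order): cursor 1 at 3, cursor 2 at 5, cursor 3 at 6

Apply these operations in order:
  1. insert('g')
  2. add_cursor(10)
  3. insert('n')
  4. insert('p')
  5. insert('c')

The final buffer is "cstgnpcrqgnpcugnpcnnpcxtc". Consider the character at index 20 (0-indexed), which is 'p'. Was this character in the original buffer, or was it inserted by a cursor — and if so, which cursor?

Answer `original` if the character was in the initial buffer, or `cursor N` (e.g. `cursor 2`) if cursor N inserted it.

Answer: cursor 4

Derivation:
After op 1 (insert('g')): buffer="cstgrqgugnxtc" (len 13), cursors c1@4 c2@7 c3@9, authorship ...1..2.3....
After op 2 (add_cursor(10)): buffer="cstgrqgugnxtc" (len 13), cursors c1@4 c2@7 c3@9 c4@10, authorship ...1..2.3....
After op 3 (insert('n')): buffer="cstgnrqgnugnnnxtc" (len 17), cursors c1@5 c2@9 c3@12 c4@14, authorship ...11..22.33.4...
After op 4 (insert('p')): buffer="cstgnprqgnpugnpnnpxtc" (len 21), cursors c1@6 c2@11 c3@15 c4@18, authorship ...111..222.333.44...
After op 5 (insert('c')): buffer="cstgnpcrqgnpcugnpcnnpcxtc" (len 25), cursors c1@7 c2@13 c3@18 c4@22, authorship ...1111..2222.3333.444...
Authorship (.=original, N=cursor N): . . . 1 1 1 1 . . 2 2 2 2 . 3 3 3 3 . 4 4 4 . . .
Index 20: author = 4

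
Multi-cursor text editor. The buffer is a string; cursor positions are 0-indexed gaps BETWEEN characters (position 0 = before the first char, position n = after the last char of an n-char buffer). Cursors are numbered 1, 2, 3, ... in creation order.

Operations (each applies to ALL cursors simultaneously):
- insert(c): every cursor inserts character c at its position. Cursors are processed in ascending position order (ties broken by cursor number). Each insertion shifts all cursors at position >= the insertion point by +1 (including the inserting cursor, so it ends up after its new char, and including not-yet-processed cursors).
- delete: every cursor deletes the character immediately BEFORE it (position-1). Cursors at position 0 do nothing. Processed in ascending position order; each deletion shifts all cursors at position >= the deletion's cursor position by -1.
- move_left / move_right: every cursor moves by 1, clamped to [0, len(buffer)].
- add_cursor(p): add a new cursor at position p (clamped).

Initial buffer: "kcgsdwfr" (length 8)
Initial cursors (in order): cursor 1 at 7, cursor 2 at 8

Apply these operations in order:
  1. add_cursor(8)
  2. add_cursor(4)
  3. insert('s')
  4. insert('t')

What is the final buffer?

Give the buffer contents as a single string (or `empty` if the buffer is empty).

After op 1 (add_cursor(8)): buffer="kcgsdwfr" (len 8), cursors c1@7 c2@8 c3@8, authorship ........
After op 2 (add_cursor(4)): buffer="kcgsdwfr" (len 8), cursors c4@4 c1@7 c2@8 c3@8, authorship ........
After op 3 (insert('s')): buffer="kcgssdwfsrss" (len 12), cursors c4@5 c1@9 c2@12 c3@12, authorship ....4...1.23
After op 4 (insert('t')): buffer="kcgsstdwfstrsstt" (len 16), cursors c4@6 c1@11 c2@16 c3@16, authorship ....44...11.2323

Answer: kcgsstdwfstrsstt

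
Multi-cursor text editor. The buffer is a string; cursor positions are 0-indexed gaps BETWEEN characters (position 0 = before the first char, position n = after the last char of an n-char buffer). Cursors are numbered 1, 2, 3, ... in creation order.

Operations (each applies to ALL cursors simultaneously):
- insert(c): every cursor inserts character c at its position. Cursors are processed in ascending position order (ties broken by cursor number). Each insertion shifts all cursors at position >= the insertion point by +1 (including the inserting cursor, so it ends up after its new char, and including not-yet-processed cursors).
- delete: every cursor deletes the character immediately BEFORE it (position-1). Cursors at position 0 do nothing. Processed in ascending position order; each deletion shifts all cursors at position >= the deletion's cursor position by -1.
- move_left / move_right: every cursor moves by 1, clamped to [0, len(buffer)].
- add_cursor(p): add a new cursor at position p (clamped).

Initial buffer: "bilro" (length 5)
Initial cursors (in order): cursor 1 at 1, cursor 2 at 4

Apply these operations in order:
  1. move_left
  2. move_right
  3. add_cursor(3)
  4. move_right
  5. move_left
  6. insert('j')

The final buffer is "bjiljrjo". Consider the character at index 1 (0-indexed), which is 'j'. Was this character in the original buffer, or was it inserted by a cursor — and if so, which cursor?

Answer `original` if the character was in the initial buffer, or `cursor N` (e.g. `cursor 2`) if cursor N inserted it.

Answer: cursor 1

Derivation:
After op 1 (move_left): buffer="bilro" (len 5), cursors c1@0 c2@3, authorship .....
After op 2 (move_right): buffer="bilro" (len 5), cursors c1@1 c2@4, authorship .....
After op 3 (add_cursor(3)): buffer="bilro" (len 5), cursors c1@1 c3@3 c2@4, authorship .....
After op 4 (move_right): buffer="bilro" (len 5), cursors c1@2 c3@4 c2@5, authorship .....
After op 5 (move_left): buffer="bilro" (len 5), cursors c1@1 c3@3 c2@4, authorship .....
After op 6 (insert('j')): buffer="bjiljrjo" (len 8), cursors c1@2 c3@5 c2@7, authorship .1..3.2.
Authorship (.=original, N=cursor N): . 1 . . 3 . 2 .
Index 1: author = 1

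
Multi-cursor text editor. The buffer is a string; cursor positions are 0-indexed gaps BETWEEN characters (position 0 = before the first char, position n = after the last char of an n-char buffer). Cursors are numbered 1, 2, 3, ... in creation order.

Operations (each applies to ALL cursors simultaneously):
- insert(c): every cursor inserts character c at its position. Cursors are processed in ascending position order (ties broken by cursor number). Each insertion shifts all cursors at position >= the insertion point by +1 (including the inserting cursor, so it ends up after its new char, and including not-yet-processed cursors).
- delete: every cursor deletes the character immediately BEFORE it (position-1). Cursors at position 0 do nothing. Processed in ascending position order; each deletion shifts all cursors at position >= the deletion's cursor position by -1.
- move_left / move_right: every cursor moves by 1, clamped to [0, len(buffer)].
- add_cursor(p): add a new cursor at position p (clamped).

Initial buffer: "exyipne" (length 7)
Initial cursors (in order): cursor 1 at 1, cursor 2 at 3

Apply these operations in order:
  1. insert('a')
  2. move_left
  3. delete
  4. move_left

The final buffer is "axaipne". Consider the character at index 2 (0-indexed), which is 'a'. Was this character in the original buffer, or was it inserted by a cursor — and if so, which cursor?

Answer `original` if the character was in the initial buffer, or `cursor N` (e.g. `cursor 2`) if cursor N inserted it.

Answer: cursor 2

Derivation:
After op 1 (insert('a')): buffer="eaxyaipne" (len 9), cursors c1@2 c2@5, authorship .1..2....
After op 2 (move_left): buffer="eaxyaipne" (len 9), cursors c1@1 c2@4, authorship .1..2....
After op 3 (delete): buffer="axaipne" (len 7), cursors c1@0 c2@2, authorship 1.2....
After op 4 (move_left): buffer="axaipne" (len 7), cursors c1@0 c2@1, authorship 1.2....
Authorship (.=original, N=cursor N): 1 . 2 . . . .
Index 2: author = 2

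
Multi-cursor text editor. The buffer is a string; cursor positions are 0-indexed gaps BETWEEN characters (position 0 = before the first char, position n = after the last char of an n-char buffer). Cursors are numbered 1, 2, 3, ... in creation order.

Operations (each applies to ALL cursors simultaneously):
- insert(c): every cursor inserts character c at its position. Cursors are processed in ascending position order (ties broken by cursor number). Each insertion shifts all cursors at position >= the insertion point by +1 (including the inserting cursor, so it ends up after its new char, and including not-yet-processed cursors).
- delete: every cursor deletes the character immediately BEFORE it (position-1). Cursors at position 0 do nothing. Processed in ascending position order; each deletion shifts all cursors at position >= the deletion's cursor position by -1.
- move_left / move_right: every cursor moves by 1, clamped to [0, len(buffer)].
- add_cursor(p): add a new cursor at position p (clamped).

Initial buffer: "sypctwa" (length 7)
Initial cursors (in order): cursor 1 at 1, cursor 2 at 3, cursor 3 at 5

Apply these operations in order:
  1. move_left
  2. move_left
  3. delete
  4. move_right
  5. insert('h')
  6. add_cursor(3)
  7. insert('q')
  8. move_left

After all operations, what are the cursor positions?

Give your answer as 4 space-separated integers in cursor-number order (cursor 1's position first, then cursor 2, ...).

After op 1 (move_left): buffer="sypctwa" (len 7), cursors c1@0 c2@2 c3@4, authorship .......
After op 2 (move_left): buffer="sypctwa" (len 7), cursors c1@0 c2@1 c3@3, authorship .......
After op 3 (delete): buffer="yctwa" (len 5), cursors c1@0 c2@0 c3@1, authorship .....
After op 4 (move_right): buffer="yctwa" (len 5), cursors c1@1 c2@1 c3@2, authorship .....
After op 5 (insert('h')): buffer="yhhchtwa" (len 8), cursors c1@3 c2@3 c3@5, authorship .12.3...
After op 6 (add_cursor(3)): buffer="yhhchtwa" (len 8), cursors c1@3 c2@3 c4@3 c3@5, authorship .12.3...
After op 7 (insert('q')): buffer="yhhqqqchqtwa" (len 12), cursors c1@6 c2@6 c4@6 c3@9, authorship .12124.33...
After op 8 (move_left): buffer="yhhqqqchqtwa" (len 12), cursors c1@5 c2@5 c4@5 c3@8, authorship .12124.33...

Answer: 5 5 8 5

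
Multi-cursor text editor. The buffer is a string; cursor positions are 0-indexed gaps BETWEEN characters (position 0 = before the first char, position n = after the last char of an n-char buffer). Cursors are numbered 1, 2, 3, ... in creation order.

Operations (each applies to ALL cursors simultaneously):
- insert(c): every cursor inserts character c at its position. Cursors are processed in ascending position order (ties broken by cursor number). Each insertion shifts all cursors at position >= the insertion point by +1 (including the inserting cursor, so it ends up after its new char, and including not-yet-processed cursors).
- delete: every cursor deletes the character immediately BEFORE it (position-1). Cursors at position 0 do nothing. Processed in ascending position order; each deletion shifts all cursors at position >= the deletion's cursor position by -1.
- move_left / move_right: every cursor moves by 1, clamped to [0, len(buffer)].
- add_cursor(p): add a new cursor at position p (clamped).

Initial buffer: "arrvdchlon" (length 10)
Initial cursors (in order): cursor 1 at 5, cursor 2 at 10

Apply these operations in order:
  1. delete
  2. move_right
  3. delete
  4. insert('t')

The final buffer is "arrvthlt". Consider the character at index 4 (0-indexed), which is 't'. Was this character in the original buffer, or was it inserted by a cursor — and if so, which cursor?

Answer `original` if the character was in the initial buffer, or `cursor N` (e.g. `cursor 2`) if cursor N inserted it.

After op 1 (delete): buffer="arrvchlo" (len 8), cursors c1@4 c2@8, authorship ........
After op 2 (move_right): buffer="arrvchlo" (len 8), cursors c1@5 c2@8, authorship ........
After op 3 (delete): buffer="arrvhl" (len 6), cursors c1@4 c2@6, authorship ......
After op 4 (insert('t')): buffer="arrvthlt" (len 8), cursors c1@5 c2@8, authorship ....1..2
Authorship (.=original, N=cursor N): . . . . 1 . . 2
Index 4: author = 1

Answer: cursor 1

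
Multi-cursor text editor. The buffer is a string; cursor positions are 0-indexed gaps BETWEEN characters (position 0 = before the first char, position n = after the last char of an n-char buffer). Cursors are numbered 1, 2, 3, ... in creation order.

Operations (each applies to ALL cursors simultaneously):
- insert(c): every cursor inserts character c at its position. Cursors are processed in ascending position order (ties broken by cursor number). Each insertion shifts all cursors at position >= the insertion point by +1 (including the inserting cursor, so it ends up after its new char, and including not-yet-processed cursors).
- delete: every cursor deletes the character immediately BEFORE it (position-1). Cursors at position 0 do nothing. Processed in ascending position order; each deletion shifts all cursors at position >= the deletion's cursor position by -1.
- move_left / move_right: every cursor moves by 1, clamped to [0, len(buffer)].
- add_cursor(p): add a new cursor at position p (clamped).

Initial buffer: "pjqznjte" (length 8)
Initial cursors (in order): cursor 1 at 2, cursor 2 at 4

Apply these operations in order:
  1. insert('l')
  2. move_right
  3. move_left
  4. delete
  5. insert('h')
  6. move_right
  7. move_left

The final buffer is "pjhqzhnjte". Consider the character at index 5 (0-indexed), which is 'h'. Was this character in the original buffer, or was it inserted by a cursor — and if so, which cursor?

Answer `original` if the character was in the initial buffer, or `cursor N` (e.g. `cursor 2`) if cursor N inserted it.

After op 1 (insert('l')): buffer="pjlqzlnjte" (len 10), cursors c1@3 c2@6, authorship ..1..2....
After op 2 (move_right): buffer="pjlqzlnjte" (len 10), cursors c1@4 c2@7, authorship ..1..2....
After op 3 (move_left): buffer="pjlqzlnjte" (len 10), cursors c1@3 c2@6, authorship ..1..2....
After op 4 (delete): buffer="pjqznjte" (len 8), cursors c1@2 c2@4, authorship ........
After op 5 (insert('h')): buffer="pjhqzhnjte" (len 10), cursors c1@3 c2@6, authorship ..1..2....
After op 6 (move_right): buffer="pjhqzhnjte" (len 10), cursors c1@4 c2@7, authorship ..1..2....
After op 7 (move_left): buffer="pjhqzhnjte" (len 10), cursors c1@3 c2@6, authorship ..1..2....
Authorship (.=original, N=cursor N): . . 1 . . 2 . . . .
Index 5: author = 2

Answer: cursor 2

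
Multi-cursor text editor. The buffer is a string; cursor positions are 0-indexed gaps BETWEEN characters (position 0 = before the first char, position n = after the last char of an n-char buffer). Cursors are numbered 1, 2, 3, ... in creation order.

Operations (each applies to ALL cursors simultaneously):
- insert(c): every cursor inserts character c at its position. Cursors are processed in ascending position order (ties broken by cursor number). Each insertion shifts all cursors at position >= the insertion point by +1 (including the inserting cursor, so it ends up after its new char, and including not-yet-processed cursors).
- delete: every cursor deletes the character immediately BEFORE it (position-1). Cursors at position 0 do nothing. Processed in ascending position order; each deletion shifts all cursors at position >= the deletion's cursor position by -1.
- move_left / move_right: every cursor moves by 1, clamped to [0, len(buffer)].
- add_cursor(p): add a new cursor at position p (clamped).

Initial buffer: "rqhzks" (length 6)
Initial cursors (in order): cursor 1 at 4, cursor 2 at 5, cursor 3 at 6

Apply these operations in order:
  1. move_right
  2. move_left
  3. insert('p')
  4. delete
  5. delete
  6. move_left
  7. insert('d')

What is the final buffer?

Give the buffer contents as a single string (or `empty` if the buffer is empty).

Answer: rdddqs

Derivation:
After op 1 (move_right): buffer="rqhzks" (len 6), cursors c1@5 c2@6 c3@6, authorship ......
After op 2 (move_left): buffer="rqhzks" (len 6), cursors c1@4 c2@5 c3@5, authorship ......
After op 3 (insert('p')): buffer="rqhzpkpps" (len 9), cursors c1@5 c2@8 c3@8, authorship ....1.23.
After op 4 (delete): buffer="rqhzks" (len 6), cursors c1@4 c2@5 c3@5, authorship ......
After op 5 (delete): buffer="rqs" (len 3), cursors c1@2 c2@2 c3@2, authorship ...
After op 6 (move_left): buffer="rqs" (len 3), cursors c1@1 c2@1 c3@1, authorship ...
After op 7 (insert('d')): buffer="rdddqs" (len 6), cursors c1@4 c2@4 c3@4, authorship .123..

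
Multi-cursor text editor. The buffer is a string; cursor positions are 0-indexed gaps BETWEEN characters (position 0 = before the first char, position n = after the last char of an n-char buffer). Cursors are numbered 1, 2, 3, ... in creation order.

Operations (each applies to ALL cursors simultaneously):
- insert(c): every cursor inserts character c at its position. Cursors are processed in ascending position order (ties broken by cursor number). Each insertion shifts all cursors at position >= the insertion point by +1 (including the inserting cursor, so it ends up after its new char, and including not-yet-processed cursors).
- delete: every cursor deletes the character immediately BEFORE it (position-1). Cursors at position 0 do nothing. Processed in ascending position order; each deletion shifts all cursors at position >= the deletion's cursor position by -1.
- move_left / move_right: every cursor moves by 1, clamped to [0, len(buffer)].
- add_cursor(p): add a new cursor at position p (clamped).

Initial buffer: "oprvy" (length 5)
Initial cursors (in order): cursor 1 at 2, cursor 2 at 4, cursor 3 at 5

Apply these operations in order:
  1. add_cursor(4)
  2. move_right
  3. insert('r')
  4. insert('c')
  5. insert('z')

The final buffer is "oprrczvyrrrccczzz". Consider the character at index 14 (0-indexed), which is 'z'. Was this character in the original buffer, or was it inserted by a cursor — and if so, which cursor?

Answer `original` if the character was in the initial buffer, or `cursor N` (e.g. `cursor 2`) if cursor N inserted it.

Answer: cursor 2

Derivation:
After op 1 (add_cursor(4)): buffer="oprvy" (len 5), cursors c1@2 c2@4 c4@4 c3@5, authorship .....
After op 2 (move_right): buffer="oprvy" (len 5), cursors c1@3 c2@5 c3@5 c4@5, authorship .....
After op 3 (insert('r')): buffer="oprrvyrrr" (len 9), cursors c1@4 c2@9 c3@9 c4@9, authorship ...1..234
After op 4 (insert('c')): buffer="oprrcvyrrrccc" (len 13), cursors c1@5 c2@13 c3@13 c4@13, authorship ...11..234234
After op 5 (insert('z')): buffer="oprrczvyrrrccczzz" (len 17), cursors c1@6 c2@17 c3@17 c4@17, authorship ...111..234234234
Authorship (.=original, N=cursor N): . . . 1 1 1 . . 2 3 4 2 3 4 2 3 4
Index 14: author = 2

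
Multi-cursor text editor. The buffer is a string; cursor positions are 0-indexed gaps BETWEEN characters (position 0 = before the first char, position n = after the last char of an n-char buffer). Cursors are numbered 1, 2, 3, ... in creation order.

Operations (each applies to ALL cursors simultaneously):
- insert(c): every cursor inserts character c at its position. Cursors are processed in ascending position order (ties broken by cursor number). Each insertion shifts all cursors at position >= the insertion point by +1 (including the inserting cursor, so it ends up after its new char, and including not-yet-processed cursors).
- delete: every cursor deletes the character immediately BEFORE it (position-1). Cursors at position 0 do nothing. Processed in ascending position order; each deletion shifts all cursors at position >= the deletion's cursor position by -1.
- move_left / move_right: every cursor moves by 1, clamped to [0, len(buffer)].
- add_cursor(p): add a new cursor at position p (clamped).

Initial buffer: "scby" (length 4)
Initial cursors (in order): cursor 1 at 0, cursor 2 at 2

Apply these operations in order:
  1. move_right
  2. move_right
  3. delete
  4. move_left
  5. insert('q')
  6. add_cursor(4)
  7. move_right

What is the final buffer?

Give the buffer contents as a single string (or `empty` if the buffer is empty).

Answer: qsqb

Derivation:
After op 1 (move_right): buffer="scby" (len 4), cursors c1@1 c2@3, authorship ....
After op 2 (move_right): buffer="scby" (len 4), cursors c1@2 c2@4, authorship ....
After op 3 (delete): buffer="sb" (len 2), cursors c1@1 c2@2, authorship ..
After op 4 (move_left): buffer="sb" (len 2), cursors c1@0 c2@1, authorship ..
After op 5 (insert('q')): buffer="qsqb" (len 4), cursors c1@1 c2@3, authorship 1.2.
After op 6 (add_cursor(4)): buffer="qsqb" (len 4), cursors c1@1 c2@3 c3@4, authorship 1.2.
After op 7 (move_right): buffer="qsqb" (len 4), cursors c1@2 c2@4 c3@4, authorship 1.2.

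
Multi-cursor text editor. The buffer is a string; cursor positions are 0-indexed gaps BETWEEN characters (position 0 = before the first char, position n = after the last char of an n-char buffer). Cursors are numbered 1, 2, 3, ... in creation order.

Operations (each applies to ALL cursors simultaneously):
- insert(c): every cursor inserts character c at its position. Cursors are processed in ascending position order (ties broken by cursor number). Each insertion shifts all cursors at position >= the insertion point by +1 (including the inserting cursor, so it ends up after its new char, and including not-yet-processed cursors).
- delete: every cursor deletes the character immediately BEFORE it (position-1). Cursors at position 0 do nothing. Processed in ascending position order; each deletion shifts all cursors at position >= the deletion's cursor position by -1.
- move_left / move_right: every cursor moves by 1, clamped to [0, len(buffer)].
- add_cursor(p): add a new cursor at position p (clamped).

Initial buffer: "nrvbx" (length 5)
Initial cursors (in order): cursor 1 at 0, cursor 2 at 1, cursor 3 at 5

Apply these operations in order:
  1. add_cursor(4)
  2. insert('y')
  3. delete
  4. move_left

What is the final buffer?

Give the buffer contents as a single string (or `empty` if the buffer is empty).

After op 1 (add_cursor(4)): buffer="nrvbx" (len 5), cursors c1@0 c2@1 c4@4 c3@5, authorship .....
After op 2 (insert('y')): buffer="ynyrvbyxy" (len 9), cursors c1@1 c2@3 c4@7 c3@9, authorship 1.2...4.3
After op 3 (delete): buffer="nrvbx" (len 5), cursors c1@0 c2@1 c4@4 c3@5, authorship .....
After op 4 (move_left): buffer="nrvbx" (len 5), cursors c1@0 c2@0 c4@3 c3@4, authorship .....

Answer: nrvbx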